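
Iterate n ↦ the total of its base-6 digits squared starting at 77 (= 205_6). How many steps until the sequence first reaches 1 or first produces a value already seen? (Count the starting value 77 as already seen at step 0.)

77 = (2,0,5)_6 → 2² + 0² + 5² = 29
29 = (4,5)_6 → 4² + 5² = 41
41 = (1,0,5)_6 → 1² + 0² + 5² = 26
26 = (4,2)_6 → 4² + 2² = 20
20 = (3,2)_6 → 3² + 2² = 13
13 = (2,1)_6 → 2² + 1² = 5
5 = (5)_6 → 5² = 25
25 = (4,1)_6 → 4² + 1² = 17
17 = (2,5)_6 → 2² + 5² = 29  — 29 repeats.
That took 9 steps.

9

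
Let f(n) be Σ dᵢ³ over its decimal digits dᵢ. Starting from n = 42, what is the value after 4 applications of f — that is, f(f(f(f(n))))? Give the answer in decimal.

42 → 4³ + 2³ = 64 + 8 = 72
72 → 7³ + 2³ = 343 + 8 = 351
351 → 3³ + 5³ + 1³ = 27 + 125 + 1 = 153
153 → 1³ + 5³ + 3³ = 1 + 125 + 27 = 153

153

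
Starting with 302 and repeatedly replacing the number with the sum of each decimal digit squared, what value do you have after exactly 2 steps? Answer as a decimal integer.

10

302 → 3² + 0² + 2² = 9 + 0 + 4 = 13
13 → 1² + 3² = 1 + 9 = 10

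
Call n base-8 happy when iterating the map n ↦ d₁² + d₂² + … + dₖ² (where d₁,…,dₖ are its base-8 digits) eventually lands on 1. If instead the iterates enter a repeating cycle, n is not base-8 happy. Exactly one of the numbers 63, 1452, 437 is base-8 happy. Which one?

437

63: 63 → 98 → 21 → 29 → 34 → 20 → 20  — repeats 20 (not base-8 happy)
1452: 1452 → 81 → 6 → 36 → 32 → 16 → 4 → 16  — repeats 16 (not base-8 happy)
437: 437 → 97 → 18 → 8 → 1  — reaches 1 (base-8 happy)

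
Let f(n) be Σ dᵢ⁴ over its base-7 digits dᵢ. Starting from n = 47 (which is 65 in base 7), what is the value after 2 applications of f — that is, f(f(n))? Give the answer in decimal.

47 = (6,5)_7 → 6⁴ + 5⁴ = 1921
1921 = (5,4,1,3)_7 → 5⁴ + 4⁴ + 1⁴ + 3⁴ = 963

963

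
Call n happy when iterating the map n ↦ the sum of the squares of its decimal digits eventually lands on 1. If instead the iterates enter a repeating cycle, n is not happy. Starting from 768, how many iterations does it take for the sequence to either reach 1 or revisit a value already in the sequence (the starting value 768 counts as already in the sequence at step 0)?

768 → 149
149 → 98
98 → 145
145 → 42
42 → 20
20 → 4
4 → 16
16 → 37
37 → 58
58 → 89
89 → 145  — 145 repeats.
That took 11 steps.

11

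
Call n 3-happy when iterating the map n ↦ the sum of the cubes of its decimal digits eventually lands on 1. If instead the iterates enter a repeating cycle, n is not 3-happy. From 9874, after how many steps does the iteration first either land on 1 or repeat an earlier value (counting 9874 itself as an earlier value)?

6

9874 → 9³ + 8³ + 7³ + 4³ = 729 + 512 + 343 + 64 = 1648
1648 → 1³ + 6³ + 4³ + 8³ = 1 + 216 + 64 + 512 = 793
793 → 7³ + 9³ + 3³ = 343 + 729 + 27 = 1099
1099 → 1³ + 0³ + 9³ + 9³ = 1 + 0 + 729 + 729 = 1459
1459 → 1³ + 4³ + 5³ + 9³ = 1 + 64 + 125 + 729 = 919
919 → 9³ + 1³ + 9³ = 729 + 1 + 729 = 1459  — 1459 repeats.
That took 6 steps.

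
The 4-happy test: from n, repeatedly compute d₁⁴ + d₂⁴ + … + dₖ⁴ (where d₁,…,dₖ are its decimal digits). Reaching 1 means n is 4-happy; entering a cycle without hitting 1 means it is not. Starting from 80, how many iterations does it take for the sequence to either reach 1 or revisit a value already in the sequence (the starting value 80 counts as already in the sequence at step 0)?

80 → 8⁴ + 0⁴ = 4096
4096 → 4⁴ + 0⁴ + 9⁴ + 6⁴ = 8113
8113 → 8⁴ + 1⁴ + 1⁴ + 3⁴ = 4179
4179 → 4⁴ + 1⁴ + 7⁴ + 9⁴ = 9219
9219 → 9⁴ + 2⁴ + 1⁴ + 9⁴ = 13139
13139 → 1⁴ + 3⁴ + 1⁴ + 3⁴ + 9⁴ = 6725
6725 → 6⁴ + 7⁴ + 2⁴ + 5⁴ = 4338
4338 → 4⁴ + 3⁴ + 3⁴ + 8⁴ = 4514
4514 → 4⁴ + 5⁴ + 1⁴ + 4⁴ = 1138
1138 → 1⁴ + 1⁴ + 3⁴ + 8⁴ = 4179  — 4179 repeats.
That took 10 steps.

10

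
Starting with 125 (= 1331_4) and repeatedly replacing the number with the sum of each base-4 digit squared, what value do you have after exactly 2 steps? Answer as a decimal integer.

125 = (1,3,3,1)_4 → 1² + 3² + 3² + 1² = 1 + 9 + 9 + 1 = 20
20 = (1,1,0)_4 → 1² + 1² + 0² = 1 + 1 + 0 = 2

2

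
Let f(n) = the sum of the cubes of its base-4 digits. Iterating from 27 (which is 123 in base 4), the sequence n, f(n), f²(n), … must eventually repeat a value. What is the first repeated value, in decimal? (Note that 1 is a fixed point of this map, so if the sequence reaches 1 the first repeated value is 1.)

27 = (1,2,3)_4 → 36
36 = (2,1,0)_4 → 9
9 = (2,1)_4 → 9  — 9 already appeared earlier.

9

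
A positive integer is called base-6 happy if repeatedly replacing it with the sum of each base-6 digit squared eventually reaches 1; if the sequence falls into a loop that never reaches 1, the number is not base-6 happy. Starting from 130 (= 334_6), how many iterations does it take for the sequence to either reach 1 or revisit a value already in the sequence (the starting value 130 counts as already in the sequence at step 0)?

130 = (3,3,4)_6 → 3² + 3² + 4² = 9 + 9 + 16 = 34
34 = (5,4)_6 → 5² + 4² = 25 + 16 = 41
41 = (1,0,5)_6 → 1² + 0² + 5² = 1 + 0 + 25 = 26
26 = (4,2)_6 → 4² + 2² = 16 + 4 = 20
20 = (3,2)_6 → 3² + 2² = 9 + 4 = 13
13 = (2,1)_6 → 2² + 1² = 4 + 1 = 5
5 = (5)_6 → 5² = 25
25 = (4,1)_6 → 4² + 1² = 16 + 1 = 17
17 = (2,5)_6 → 2² + 5² = 4 + 25 = 29
29 = (4,5)_6 → 4² + 5² = 16 + 25 = 41  — 41 repeats.
That took 10 steps.

10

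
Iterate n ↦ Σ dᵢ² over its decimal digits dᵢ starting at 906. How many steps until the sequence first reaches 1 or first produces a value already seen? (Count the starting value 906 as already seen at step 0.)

906 → 9² + 0² + 6² = 81 + 0 + 36 = 117
117 → 1² + 1² + 7² = 1 + 1 + 49 = 51
51 → 5² + 1² = 25 + 1 = 26
26 → 2² + 6² = 4 + 36 = 40
40 → 4² + 0² = 16 + 0 = 16
16 → 1² + 6² = 1 + 36 = 37
37 → 3² + 7² = 9 + 49 = 58
58 → 5² + 8² = 25 + 64 = 89
89 → 8² + 9² = 64 + 81 = 145
145 → 1² + 4² + 5² = 1 + 16 + 25 = 42
42 → 4² + 2² = 16 + 4 = 20
20 → 2² + 0² = 4 + 0 = 4
4 → 4² = 16  — 16 repeats.
That took 13 steps.

13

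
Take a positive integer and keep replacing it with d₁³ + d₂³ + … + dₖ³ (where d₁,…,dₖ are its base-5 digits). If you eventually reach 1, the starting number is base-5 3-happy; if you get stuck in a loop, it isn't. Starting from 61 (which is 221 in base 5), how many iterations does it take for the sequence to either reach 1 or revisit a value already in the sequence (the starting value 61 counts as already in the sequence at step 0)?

5

61 = (2,2,1)_5 → 2³ + 2³ + 1³ = 17
17 = (3,2)_5 → 3³ + 2³ = 35
35 = (1,2,0)_5 → 1³ + 2³ + 0³ = 9
9 = (1,4)_5 → 1³ + 4³ = 65
65 = (2,3,0)_5 → 2³ + 3³ + 0³ = 35  — 35 repeats.
That took 5 steps.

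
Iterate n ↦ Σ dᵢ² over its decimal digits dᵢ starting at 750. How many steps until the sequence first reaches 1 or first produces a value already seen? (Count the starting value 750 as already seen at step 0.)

12

750 → 7² + 5² + 0² = 49 + 25 + 0 = 74
74 → 7² + 4² = 49 + 16 = 65
65 → 6² + 5² = 36 + 25 = 61
61 → 6² + 1² = 36 + 1 = 37
37 → 3² + 7² = 9 + 49 = 58
58 → 5² + 8² = 25 + 64 = 89
89 → 8² + 9² = 64 + 81 = 145
145 → 1² + 4² + 5² = 1 + 16 + 25 = 42
42 → 4² + 2² = 16 + 4 = 20
20 → 2² + 0² = 4 + 0 = 4
4 → 4² = 16
16 → 1² + 6² = 1 + 36 = 37  — 37 repeats.
That took 12 steps.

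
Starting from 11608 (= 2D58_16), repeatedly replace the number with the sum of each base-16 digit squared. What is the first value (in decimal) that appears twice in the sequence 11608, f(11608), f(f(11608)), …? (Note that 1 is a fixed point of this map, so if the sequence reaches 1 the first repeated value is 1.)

169

11608 = (2,13,5,8)_16 → 2² + 13² + 5² + 8² = 262
262 = (1,0,6)_16 → 1² + 0² + 6² = 37
37 = (2,5)_16 → 2² + 5² = 29
29 = (1,13)_16 → 1² + 13² = 170
170 = (10,10)_16 → 10² + 10² = 200
200 = (12,8)_16 → 12² + 8² = 208
208 = (13,0)_16 → 13² + 0² = 169
169 = (10,9)_16 → 10² + 9² = 181
181 = (11,5)_16 → 11² + 5² = 146
146 = (9,2)_16 → 9² + 2² = 85
85 = (5,5)_16 → 5² + 5² = 50
50 = (3,2)_16 → 3² + 2² = 13
13 = (13)_16 → 13² = 169  — 169 already appeared earlier.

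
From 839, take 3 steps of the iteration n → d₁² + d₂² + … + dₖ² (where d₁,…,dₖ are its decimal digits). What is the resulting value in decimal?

20

839 → 8² + 3² + 9² = 64 + 9 + 81 = 154
154 → 1² + 5² + 4² = 1 + 25 + 16 = 42
42 → 4² + 2² = 16 + 4 = 20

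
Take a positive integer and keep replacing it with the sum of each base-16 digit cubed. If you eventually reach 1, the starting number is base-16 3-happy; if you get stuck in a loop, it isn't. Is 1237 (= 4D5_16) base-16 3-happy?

1237 = (4,13,5)_16 → 2386
2386 = (9,5,2)_16 → 862
862 = (3,5,14)_16 → 2896
2896 = (11,5,0)_16 → 1456
1456 = (5,11,0)_16 → 1456  — 1456 already seen; the sequence cycles without reaching 1.

not base-16 3-happy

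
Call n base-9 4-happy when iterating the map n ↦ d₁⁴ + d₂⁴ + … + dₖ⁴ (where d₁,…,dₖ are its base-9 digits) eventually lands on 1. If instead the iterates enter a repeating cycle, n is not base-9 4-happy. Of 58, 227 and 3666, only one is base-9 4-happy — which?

227

58: 58 → 1552 → 274 → 418 → 882 → 4098 → 1956 → 1394 → 8194 → 290 → 722 → 8208 → 114 → 1378 → 4098  — repeats 4098 (not base-9 4-happy)
227: 227 → 2433 → 243 → 81 → 1  — reaches 1 (base-9 4-happy)
3666: 3666 → 722 → 8208 → 114 → 1378 → 4098 → 1956 → 1394 → 8194 → 290 → 722  — repeats 722 (not base-9 4-happy)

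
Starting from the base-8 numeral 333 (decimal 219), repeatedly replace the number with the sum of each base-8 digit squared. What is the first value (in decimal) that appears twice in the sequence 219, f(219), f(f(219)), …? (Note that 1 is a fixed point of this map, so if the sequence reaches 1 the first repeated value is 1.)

219 = (3,3,3)_8 → 3² + 3² + 3² = 27
27 = (3,3)_8 → 3² + 3² = 18
18 = (2,2)_8 → 2² + 2² = 8
8 = (1,0)_8 → 1² + 0² = 1  — reached the fixed point 1.
1 → 1, so 1 is the first repeated value.

1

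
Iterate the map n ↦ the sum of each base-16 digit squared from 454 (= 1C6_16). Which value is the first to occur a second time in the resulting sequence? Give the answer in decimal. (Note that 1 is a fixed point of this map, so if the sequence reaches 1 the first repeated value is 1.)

454 = (1,12,6)_16 → 181
181 = (11,5)_16 → 146
146 = (9,2)_16 → 85
85 = (5,5)_16 → 50
50 = (3,2)_16 → 13
13 = (13)_16 → 169
169 = (10,9)_16 → 181  — 181 already appeared earlier.

181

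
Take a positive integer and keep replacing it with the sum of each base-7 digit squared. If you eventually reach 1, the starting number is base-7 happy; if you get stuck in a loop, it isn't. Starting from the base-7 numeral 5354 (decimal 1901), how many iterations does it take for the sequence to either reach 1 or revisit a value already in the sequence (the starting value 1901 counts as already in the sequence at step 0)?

1901 = (5,3,5,4)_7 → 5² + 3² + 5² + 4² = 25 + 9 + 25 + 16 = 75
75 = (1,3,5)_7 → 1² + 3² + 5² = 1 + 9 + 25 = 35
35 = (5,0)_7 → 5² + 0² = 25 + 0 = 25
25 = (3,4)_7 → 3² + 4² = 9 + 16 = 25  — 25 repeats.
That took 4 steps.

4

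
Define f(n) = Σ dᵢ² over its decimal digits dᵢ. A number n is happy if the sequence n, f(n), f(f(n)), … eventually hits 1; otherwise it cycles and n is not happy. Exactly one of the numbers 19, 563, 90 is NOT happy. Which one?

19: 19 → 82 → 68 → 100 → 1  — reaches 1 (happy)
563: 563 → 70 → 49 → 97 → 130 → 10 → 1  — reaches 1 (happy)
90: 90 → 81 → 65 → 61 → 37 → 58 → 89 → 145 → 42 → 20 → 4 → 16 → 37  — repeats 37 (not happy)

90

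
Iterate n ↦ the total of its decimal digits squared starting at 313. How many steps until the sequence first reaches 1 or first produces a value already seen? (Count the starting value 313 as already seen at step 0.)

313 → 3² + 1² + 3² = 19
19 → 1² + 9² = 82
82 → 8² + 2² = 68
68 → 6² + 8² = 100
100 → 1² + 0² + 0² = 1  — reached 1.
That took 5 steps.

5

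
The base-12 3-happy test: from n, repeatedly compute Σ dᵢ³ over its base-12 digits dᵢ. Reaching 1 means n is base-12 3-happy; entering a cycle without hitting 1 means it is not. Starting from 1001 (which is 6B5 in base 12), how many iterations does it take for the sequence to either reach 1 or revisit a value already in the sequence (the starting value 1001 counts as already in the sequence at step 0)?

3

1001 = (6,11,5)_12 → 6³ + 11³ + 5³ = 216 + 1331 + 125 = 1672
1672 = (11,7,4)_12 → 11³ + 7³ + 4³ = 1331 + 343 + 64 = 1738
1738 = (1,0,0,10)_12 → 1³ + 0³ + 0³ + 10³ = 1 + 0 + 0 + 1000 = 1001  — 1001 repeats.
That took 3 steps.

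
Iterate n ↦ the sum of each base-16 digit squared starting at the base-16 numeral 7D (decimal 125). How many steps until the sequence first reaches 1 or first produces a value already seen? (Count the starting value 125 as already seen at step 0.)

12

125 = (7,13)_16 → 7² + 13² = 218
218 = (13,10)_16 → 13² + 10² = 269
269 = (1,0,13)_16 → 1² + 0² + 13² = 170
170 = (10,10)_16 → 10² + 10² = 200
200 = (12,8)_16 → 12² + 8² = 208
208 = (13,0)_16 → 13² + 0² = 169
169 = (10,9)_16 → 10² + 9² = 181
181 = (11,5)_16 → 11² + 5² = 146
146 = (9,2)_16 → 9² + 2² = 85
85 = (5,5)_16 → 5² + 5² = 50
50 = (3,2)_16 → 3² + 2² = 13
13 = (13)_16 → 13² = 169  — 169 repeats.
That took 12 steps.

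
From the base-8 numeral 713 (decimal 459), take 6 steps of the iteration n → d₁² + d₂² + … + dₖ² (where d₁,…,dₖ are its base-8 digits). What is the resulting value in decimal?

459 = (7,1,3)_8 → 7² + 1² + 3² = 59
59 = (7,3)_8 → 7² + 3² = 58
58 = (7,2)_8 → 7² + 2² = 53
53 = (6,5)_8 → 6² + 5² = 61
61 = (7,5)_8 → 7² + 5² = 74
74 = (1,1,2)_8 → 1² + 1² + 2² = 6

6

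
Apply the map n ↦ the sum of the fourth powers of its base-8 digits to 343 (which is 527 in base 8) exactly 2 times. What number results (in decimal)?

343 = (5,2,7)_8 → 5⁴ + 2⁴ + 7⁴ = 625 + 16 + 2401 = 3042
3042 = (5,7,4,2)_8 → 5⁴ + 7⁴ + 4⁴ + 2⁴ = 625 + 2401 + 256 + 16 = 3298

3298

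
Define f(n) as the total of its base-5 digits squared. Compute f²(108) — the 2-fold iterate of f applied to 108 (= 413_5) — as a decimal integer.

2

108 = (4,1,3)_5 → 26
26 = (1,0,1)_5 → 2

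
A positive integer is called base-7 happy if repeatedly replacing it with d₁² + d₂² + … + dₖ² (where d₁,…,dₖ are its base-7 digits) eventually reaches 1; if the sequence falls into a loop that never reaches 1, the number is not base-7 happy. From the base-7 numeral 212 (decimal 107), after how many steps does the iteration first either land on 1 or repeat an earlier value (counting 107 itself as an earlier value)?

4

107 = (2,1,2)_7 → 2² + 1² + 2² = 4 + 1 + 4 = 9
9 = (1,2)_7 → 1² + 2² = 1 + 4 = 5
5 = (5)_7 → 5² = 25
25 = (3,4)_7 → 3² + 4² = 9 + 16 = 25  — 25 repeats.
That took 4 steps.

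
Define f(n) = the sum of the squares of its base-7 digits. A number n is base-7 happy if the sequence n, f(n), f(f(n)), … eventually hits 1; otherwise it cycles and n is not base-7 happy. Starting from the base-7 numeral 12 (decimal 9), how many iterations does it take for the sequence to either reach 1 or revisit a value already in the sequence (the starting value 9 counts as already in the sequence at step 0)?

3

9 = (1,2)_7 → 1² + 2² = 1 + 4 = 5
5 = (5)_7 → 5² = 25
25 = (3,4)_7 → 3² + 4² = 9 + 16 = 25  — 25 repeats.
That took 3 steps.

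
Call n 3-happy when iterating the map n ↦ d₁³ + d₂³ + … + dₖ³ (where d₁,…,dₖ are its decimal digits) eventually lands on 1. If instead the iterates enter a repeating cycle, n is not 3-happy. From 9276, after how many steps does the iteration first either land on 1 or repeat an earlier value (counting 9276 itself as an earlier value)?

9276 → 9³ + 2³ + 7³ + 6³ = 1296
1296 → 1³ + 2³ + 9³ + 6³ = 954
954 → 9³ + 5³ + 4³ = 918
918 → 9³ + 1³ + 8³ = 1242
1242 → 1³ + 2³ + 4³ + 2³ = 81
81 → 8³ + 1³ = 513
513 → 5³ + 1³ + 3³ = 153
153 → 1³ + 5³ + 3³ = 153  — 153 repeats.
That took 8 steps.

8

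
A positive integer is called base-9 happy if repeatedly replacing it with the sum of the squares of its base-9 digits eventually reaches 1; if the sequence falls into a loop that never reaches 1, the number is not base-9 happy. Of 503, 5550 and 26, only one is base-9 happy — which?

503: 503 → 101 → 9 → 1  — reaches 1 (base-9 happy)
5550: 5550 → 126 → 26 → 68 → 74 → 68  — repeats 68 (not base-9 happy)
26: 26 → 68 → 74 → 68  — repeats 68 (not base-9 happy)

503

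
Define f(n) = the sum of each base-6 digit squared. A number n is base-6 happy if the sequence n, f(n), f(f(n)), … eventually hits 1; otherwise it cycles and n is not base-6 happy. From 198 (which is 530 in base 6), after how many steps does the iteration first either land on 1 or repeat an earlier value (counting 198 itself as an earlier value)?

10

198 = (5,3,0)_6 → 5² + 3² + 0² = 25 + 9 + 0 = 34
34 = (5,4)_6 → 5² + 4² = 25 + 16 = 41
41 = (1,0,5)_6 → 1² + 0² + 5² = 1 + 0 + 25 = 26
26 = (4,2)_6 → 4² + 2² = 16 + 4 = 20
20 = (3,2)_6 → 3² + 2² = 9 + 4 = 13
13 = (2,1)_6 → 2² + 1² = 4 + 1 = 5
5 = (5)_6 → 5² = 25
25 = (4,1)_6 → 4² + 1² = 16 + 1 = 17
17 = (2,5)_6 → 2² + 5² = 4 + 25 = 29
29 = (4,5)_6 → 4² + 5² = 16 + 25 = 41  — 41 repeats.
That took 10 steps.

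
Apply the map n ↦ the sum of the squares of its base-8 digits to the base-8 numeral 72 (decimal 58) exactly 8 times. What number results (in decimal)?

4

58 = (7,2)_8 → 7² + 2² = 53
53 = (6,5)_8 → 6² + 5² = 61
61 = (7,5)_8 → 7² + 5² = 74
74 = (1,1,2)_8 → 1² + 1² + 2² = 6
6 = (6)_8 → 6² = 36
36 = (4,4)_8 → 4² + 4² = 32
32 = (4,0)_8 → 4² + 0² = 16
16 = (2,0)_8 → 2² + 0² = 4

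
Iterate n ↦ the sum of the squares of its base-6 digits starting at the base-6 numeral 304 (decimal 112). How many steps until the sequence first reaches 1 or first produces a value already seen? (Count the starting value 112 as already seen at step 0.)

112 = (3,0,4)_6 → 3² + 0² + 4² = 9 + 0 + 16 = 25
25 = (4,1)_6 → 4² + 1² = 16 + 1 = 17
17 = (2,5)_6 → 2² + 5² = 4 + 25 = 29
29 = (4,5)_6 → 4² + 5² = 16 + 25 = 41
41 = (1,0,5)_6 → 1² + 0² + 5² = 1 + 0 + 25 = 26
26 = (4,2)_6 → 4² + 2² = 16 + 4 = 20
20 = (3,2)_6 → 3² + 2² = 9 + 4 = 13
13 = (2,1)_6 → 2² + 1² = 4 + 1 = 5
5 = (5)_6 → 5² = 25  — 25 repeats.
That took 9 steps.

9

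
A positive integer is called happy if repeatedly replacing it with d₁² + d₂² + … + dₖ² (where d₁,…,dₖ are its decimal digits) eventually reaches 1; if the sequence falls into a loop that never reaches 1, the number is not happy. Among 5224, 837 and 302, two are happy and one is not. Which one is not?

5224: 5224 → 49 → 97 → 130 → 10 → 1  — reaches 1 (happy)
837: 837 → 122 → 9 → 81 → 65 → 61 → 37 → 58 → 89 → 145 → 42 → 20 → 4 → 16 → 37  — repeats 37 (not happy)
302: 302 → 13 → 10 → 1  — reaches 1 (happy)

837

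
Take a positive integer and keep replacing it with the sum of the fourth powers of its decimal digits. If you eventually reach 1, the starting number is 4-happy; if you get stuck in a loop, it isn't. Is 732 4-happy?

732 → 7⁴ + 3⁴ + 2⁴ = 2401 + 81 + 16 = 2498
2498 → 2⁴ + 4⁴ + 9⁴ + 8⁴ = 16 + 256 + 6561 + 4096 = 10929
10929 → 1⁴ + 0⁴ + 9⁴ + 2⁴ + 9⁴ = 1 + 0 + 6561 + 16 + 6561 = 13139
13139 → 1⁴ + 3⁴ + 1⁴ + 3⁴ + 9⁴ = 1 + 81 + 1 + 81 + 6561 = 6725
6725 → 6⁴ + 7⁴ + 2⁴ + 5⁴ = 1296 + 2401 + 16 + 625 = 4338
4338 → 4⁴ + 3⁴ + 3⁴ + 8⁴ = 256 + 81 + 81 + 4096 = 4514
4514 → 4⁴ + 5⁴ + 1⁴ + 4⁴ = 256 + 625 + 1 + 256 = 1138
1138 → 1⁴ + 1⁴ + 3⁴ + 8⁴ = 1 + 1 + 81 + 4096 = 4179
4179 → 4⁴ + 1⁴ + 7⁴ + 9⁴ = 256 + 1 + 2401 + 6561 = 9219
9219 → 9⁴ + 2⁴ + 1⁴ + 9⁴ = 6561 + 16 + 1 + 6561 = 13139  — 13139 already seen; the sequence cycles without reaching 1.

not 4-happy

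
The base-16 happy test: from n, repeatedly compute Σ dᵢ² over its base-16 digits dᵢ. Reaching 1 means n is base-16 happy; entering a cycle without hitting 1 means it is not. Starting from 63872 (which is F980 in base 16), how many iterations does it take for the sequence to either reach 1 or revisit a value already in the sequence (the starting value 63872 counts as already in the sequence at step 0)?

63872 = (15,9,8,0)_16 → 15² + 9² + 8² + 0² = 225 + 81 + 64 + 0 = 370
370 = (1,7,2)_16 → 1² + 7² + 2² = 1 + 49 + 4 = 54
54 = (3,6)_16 → 3² + 6² = 9 + 36 = 45
45 = (2,13)_16 → 2² + 13² = 4 + 169 = 173
173 = (10,13)_16 → 10² + 13² = 100 + 169 = 269
269 = (1,0,13)_16 → 1² + 0² + 13² = 1 + 0 + 169 = 170
170 = (10,10)_16 → 10² + 10² = 100 + 100 = 200
200 = (12,8)_16 → 12² + 8² = 144 + 64 = 208
208 = (13,0)_16 → 13² + 0² = 169 + 0 = 169
169 = (10,9)_16 → 10² + 9² = 100 + 81 = 181
181 = (11,5)_16 → 11² + 5² = 121 + 25 = 146
146 = (9,2)_16 → 9² + 2² = 81 + 4 = 85
85 = (5,5)_16 → 5² + 5² = 25 + 25 = 50
50 = (3,2)_16 → 3² + 2² = 9 + 4 = 13
13 = (13)_16 → 13² = 169  — 169 repeats.
That took 15 steps.

15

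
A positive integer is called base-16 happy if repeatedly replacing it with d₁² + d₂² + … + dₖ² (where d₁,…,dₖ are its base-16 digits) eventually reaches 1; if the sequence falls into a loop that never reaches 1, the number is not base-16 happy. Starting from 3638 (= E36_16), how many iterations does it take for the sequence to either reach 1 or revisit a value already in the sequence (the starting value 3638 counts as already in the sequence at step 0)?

3638 = (14,3,6)_16 → 14² + 3² + 6² = 241
241 = (15,1)_16 → 15² + 1² = 226
226 = (14,2)_16 → 14² + 2² = 200
200 = (12,8)_16 → 12² + 8² = 208
208 = (13,0)_16 → 13² + 0² = 169
169 = (10,9)_16 → 10² + 9² = 181
181 = (11,5)_16 → 11² + 5² = 146
146 = (9,2)_16 → 9² + 2² = 85
85 = (5,5)_16 → 5² + 5² = 50
50 = (3,2)_16 → 3² + 2² = 13
13 = (13)_16 → 13² = 169  — 169 repeats.
That took 11 steps.

11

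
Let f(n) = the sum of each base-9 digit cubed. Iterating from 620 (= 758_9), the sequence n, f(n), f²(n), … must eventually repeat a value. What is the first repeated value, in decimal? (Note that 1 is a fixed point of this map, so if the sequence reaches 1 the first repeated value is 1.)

620 = (7,5,8)_9 → 7³ + 5³ + 8³ = 980
980 = (1,3,0,8)_9 → 1³ + 3³ + 0³ + 8³ = 540
540 = (6,6,0)_9 → 6³ + 6³ + 0³ = 432
432 = (5,3,0)_9 → 5³ + 3³ + 0³ = 152
152 = (1,7,8)_9 → 1³ + 7³ + 8³ = 856
856 = (1,1,5,1)_9 → 1³ + 1³ + 5³ + 1³ = 128
128 = (1,5,2)_9 → 1³ + 5³ + 2³ = 134
134 = (1,5,8)_9 → 1³ + 5³ + 8³ = 638
638 = (7,7,8)_9 → 7³ + 7³ + 8³ = 1198
1198 = (1,5,7,1)_9 → 1³ + 5³ + 7³ + 1³ = 470
470 = (5,7,2)_9 → 5³ + 7³ + 2³ = 476
476 = (5,7,8)_9 → 5³ + 7³ + 8³ = 980  — 980 already appeared earlier.

980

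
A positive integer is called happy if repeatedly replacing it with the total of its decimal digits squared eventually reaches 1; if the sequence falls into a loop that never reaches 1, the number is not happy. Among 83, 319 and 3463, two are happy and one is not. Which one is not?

83

83: 83 → 73 → 58 → 89 → 145 → 42 → 20 → 4 → 16 → 37 → 58  — repeats 58 (not happy)
319: 319 → 91 → 82 → 68 → 100 → 1  — reaches 1 (happy)
3463: 3463 → 70 → 49 → 97 → 130 → 10 → 1  — reaches 1 (happy)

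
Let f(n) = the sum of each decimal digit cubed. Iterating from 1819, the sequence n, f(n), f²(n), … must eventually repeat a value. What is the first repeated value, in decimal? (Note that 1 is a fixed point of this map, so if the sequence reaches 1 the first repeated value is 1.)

1

1819 → 1³ + 8³ + 1³ + 9³ = 1243
1243 → 1³ + 2³ + 4³ + 3³ = 100
100 → 1³ + 0³ + 0³ = 1  — reached the fixed point 1.
1 → 1, so 1 is the first repeated value.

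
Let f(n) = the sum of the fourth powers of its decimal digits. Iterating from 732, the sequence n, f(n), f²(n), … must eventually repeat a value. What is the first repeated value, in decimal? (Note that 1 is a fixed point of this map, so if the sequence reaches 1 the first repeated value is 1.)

732 → 7⁴ + 3⁴ + 2⁴ = 2498
2498 → 2⁴ + 4⁴ + 9⁴ + 8⁴ = 10929
10929 → 1⁴ + 0⁴ + 9⁴ + 2⁴ + 9⁴ = 13139
13139 → 1⁴ + 3⁴ + 1⁴ + 3⁴ + 9⁴ = 6725
6725 → 6⁴ + 7⁴ + 2⁴ + 5⁴ = 4338
4338 → 4⁴ + 3⁴ + 3⁴ + 8⁴ = 4514
4514 → 4⁴ + 5⁴ + 1⁴ + 4⁴ = 1138
1138 → 1⁴ + 1⁴ + 3⁴ + 8⁴ = 4179
4179 → 4⁴ + 1⁴ + 7⁴ + 9⁴ = 9219
9219 → 9⁴ + 2⁴ + 1⁴ + 9⁴ = 13139  — 13139 already appeared earlier.

13139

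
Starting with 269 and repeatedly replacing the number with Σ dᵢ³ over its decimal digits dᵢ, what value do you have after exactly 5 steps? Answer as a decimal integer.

92

269 → 2³ + 6³ + 9³ = 8 + 216 + 729 = 953
953 → 9³ + 5³ + 3³ = 729 + 125 + 27 = 881
881 → 8³ + 8³ + 1³ = 512 + 512 + 1 = 1025
1025 → 1³ + 0³ + 2³ + 5³ = 1 + 0 + 8 + 125 = 134
134 → 1³ + 3³ + 4³ = 1 + 27 + 64 = 92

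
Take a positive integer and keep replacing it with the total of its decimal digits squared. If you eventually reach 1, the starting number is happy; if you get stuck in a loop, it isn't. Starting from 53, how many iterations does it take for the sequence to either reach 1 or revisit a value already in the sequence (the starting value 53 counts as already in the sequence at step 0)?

13

53 → 34
34 → 25
25 → 29
29 → 85
85 → 89
89 → 145
145 → 42
42 → 20
20 → 4
4 → 16
16 → 37
37 → 58
58 → 89  — 89 repeats.
That took 13 steps.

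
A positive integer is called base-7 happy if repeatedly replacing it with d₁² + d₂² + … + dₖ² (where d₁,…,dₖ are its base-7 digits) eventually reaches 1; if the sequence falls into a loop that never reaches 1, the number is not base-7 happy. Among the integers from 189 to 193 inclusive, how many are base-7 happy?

189: 189 → 45 → 45  (repeats 45)
190: 190 → 46 → 52 → 10 → 10  (repeats 10)
191: 191 → 49 → 1  (reaches 1)
192: 192 → 54 → 26 → 34 → 52 → 10 → 10  (repeats 10)
193: 193 → 61 → 27 → 45 → 45  (repeats 45)
base-7 happy: 191

1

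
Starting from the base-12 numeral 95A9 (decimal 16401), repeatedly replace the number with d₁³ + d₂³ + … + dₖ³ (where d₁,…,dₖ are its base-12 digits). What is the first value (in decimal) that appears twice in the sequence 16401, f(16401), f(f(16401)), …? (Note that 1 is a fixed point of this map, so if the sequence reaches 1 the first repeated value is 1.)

1539

16401 = (9,5,10,9)_12 → 9³ + 5³ + 10³ + 9³ = 729 + 125 + 1000 + 729 = 2583
2583 = (1,5,11,3)_12 → 1³ + 5³ + 11³ + 3³ = 1 + 125 + 1331 + 27 = 1484
1484 = (10,3,8)_12 → 10³ + 3³ + 8³ = 1000 + 27 + 512 = 1539
1539 = (10,8,3)_12 → 10³ + 8³ + 3³ = 1000 + 512 + 27 = 1539  — 1539 already appeared earlier.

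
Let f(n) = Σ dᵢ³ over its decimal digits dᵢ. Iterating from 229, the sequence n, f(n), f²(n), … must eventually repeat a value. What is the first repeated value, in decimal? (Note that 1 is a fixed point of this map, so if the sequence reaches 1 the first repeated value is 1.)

229 → 2³ + 2³ + 9³ = 8 + 8 + 729 = 745
745 → 7³ + 4³ + 5³ = 343 + 64 + 125 = 532
532 → 5³ + 3³ + 2³ = 125 + 27 + 8 = 160
160 → 1³ + 6³ + 0³ = 1 + 216 + 0 = 217
217 → 2³ + 1³ + 7³ = 8 + 1 + 343 = 352
352 → 3³ + 5³ + 2³ = 27 + 125 + 8 = 160  — 160 already appeared earlier.

160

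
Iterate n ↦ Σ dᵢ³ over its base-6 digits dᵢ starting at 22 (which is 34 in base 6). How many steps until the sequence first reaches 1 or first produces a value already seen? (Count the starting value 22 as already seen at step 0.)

22 = (3,4)_6 → 3³ + 4³ = 27 + 64 = 91
91 = (2,3,1)_6 → 2³ + 3³ + 1³ = 8 + 27 + 1 = 36
36 = (1,0,0)_6 → 1³ + 0³ + 0³ = 1 + 0 + 0 = 1  — reached 1.
That took 3 steps.

3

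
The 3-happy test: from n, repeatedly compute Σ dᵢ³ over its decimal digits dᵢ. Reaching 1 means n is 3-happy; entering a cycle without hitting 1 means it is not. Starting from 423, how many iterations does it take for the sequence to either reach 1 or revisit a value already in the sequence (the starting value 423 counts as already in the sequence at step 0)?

6

423 → 4³ + 2³ + 3³ = 99
99 → 9³ + 9³ = 1458
1458 → 1³ + 4³ + 5³ + 8³ = 702
702 → 7³ + 0³ + 2³ = 351
351 → 3³ + 5³ + 1³ = 153
153 → 1³ + 5³ + 3³ = 153  — 153 repeats.
That took 6 steps.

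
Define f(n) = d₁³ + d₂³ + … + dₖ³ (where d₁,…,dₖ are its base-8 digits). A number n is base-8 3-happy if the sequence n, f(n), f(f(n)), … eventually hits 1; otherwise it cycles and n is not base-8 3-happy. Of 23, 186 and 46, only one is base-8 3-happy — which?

23: 23 → 351 → 495 → 811 → 217 → 55 → 559 → 469 → 476 → 434 → 440 → 559  — repeats 559 (not base-8 3-happy)
186: 186 → 359 → 532 → 73 → 3 → 27 → 54 → 432 → 432  — repeats 432 (not base-8 3-happy)
46: 46 → 341 → 258 → 72 → 2 → 8 → 1  — reaches 1 (base-8 3-happy)

46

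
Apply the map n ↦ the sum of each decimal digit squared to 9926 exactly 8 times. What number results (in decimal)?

9926 → 202
202 → 8
8 → 64
64 → 52
52 → 29
29 → 85
85 → 89
89 → 145

145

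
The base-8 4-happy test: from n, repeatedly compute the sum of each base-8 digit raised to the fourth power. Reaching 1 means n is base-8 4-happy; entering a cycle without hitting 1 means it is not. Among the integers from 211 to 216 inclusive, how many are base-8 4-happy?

1

211: 211 → 178 → 1328 → 1568 → 337 → 642 → 33 → 257 → 257  (repeats 257)
212: 212 → 353 → 882 → 1938 → 1409 → 1313 → 529 → 18 → 32 → 256 → 256  (repeats 256)
213: 213 → 722 → 114 → 1313 → 529 → 18 → 32 → 256 → 256  (repeats 256)
214: 214 → 1393 → 1938 → 1409 → 1313 → 529 → 18 → 32 → 256 → 256  (repeats 256)
215: 215 → 2498 → 2673 → 1923 → 1458 → 2624 → 626 → 1314 → 544 → 257 → 257  (repeats 257)
216: 216 → 162 → 288 → 512 → 1  (reaches 1)
base-8 4-happy: 216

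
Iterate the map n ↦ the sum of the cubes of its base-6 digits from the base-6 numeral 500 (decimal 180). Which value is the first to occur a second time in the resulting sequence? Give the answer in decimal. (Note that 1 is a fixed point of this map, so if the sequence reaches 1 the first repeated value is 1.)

180 = (5,0,0)_6 → 125
125 = (3,2,5)_6 → 160
160 = (4,2,4)_6 → 136
136 = (3,4,4)_6 → 155
155 = (4,1,5)_6 → 190
190 = (5,1,4)_6 → 190  — 190 already appeared earlier.

190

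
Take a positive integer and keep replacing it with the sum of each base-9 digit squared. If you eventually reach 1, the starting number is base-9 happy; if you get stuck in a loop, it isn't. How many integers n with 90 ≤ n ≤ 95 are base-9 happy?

2

90: 90 → 2 → 4 → 16 → 50 → 50  (repeats 50)
91: 91 → 3 → 9 → 1  (reaches 1)
92: 92 → 6 → 36 → 16 → 50 → 50  (repeats 50)
93: 93 → 11 → 5 → 25 → 53 → 89 → 65 → 53  (repeats 53)
94: 94 → 18 → 4 → 16 → 50 → 50  (repeats 50)
95: 95 → 27 → 9 → 1  (reaches 1)
base-9 happy: 91, 95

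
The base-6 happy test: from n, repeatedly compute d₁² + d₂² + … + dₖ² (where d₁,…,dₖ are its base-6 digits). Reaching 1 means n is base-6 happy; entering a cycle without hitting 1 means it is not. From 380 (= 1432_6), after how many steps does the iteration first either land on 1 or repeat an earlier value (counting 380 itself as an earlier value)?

10

380 = (1,4,3,2)_6 → 1² + 4² + 3² + 2² = 1 + 16 + 9 + 4 = 30
30 = (5,0)_6 → 5² + 0² = 25 + 0 = 25
25 = (4,1)_6 → 4² + 1² = 16 + 1 = 17
17 = (2,5)_6 → 2² + 5² = 4 + 25 = 29
29 = (4,5)_6 → 4² + 5² = 16 + 25 = 41
41 = (1,0,5)_6 → 1² + 0² + 5² = 1 + 0 + 25 = 26
26 = (4,2)_6 → 4² + 2² = 16 + 4 = 20
20 = (3,2)_6 → 3² + 2² = 9 + 4 = 13
13 = (2,1)_6 → 2² + 1² = 4 + 1 = 5
5 = (5)_6 → 5² = 25  — 25 repeats.
That took 10 steps.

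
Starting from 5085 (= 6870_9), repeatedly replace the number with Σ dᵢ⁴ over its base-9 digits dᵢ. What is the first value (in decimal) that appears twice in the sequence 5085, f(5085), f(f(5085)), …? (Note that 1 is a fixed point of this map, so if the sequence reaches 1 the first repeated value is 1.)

1

5085 = (6,8,7,0)_9 → 6⁴ + 8⁴ + 7⁴ + 0⁴ = 1296 + 4096 + 2401 + 0 = 7793
7793 = (1,1,6,1,8)_9 → 1⁴ + 1⁴ + 6⁴ + 1⁴ + 8⁴ = 1 + 1 + 1296 + 1 + 4096 = 5395
5395 = (7,3,5,4)_9 → 7⁴ + 3⁴ + 5⁴ + 4⁴ = 2401 + 81 + 625 + 256 = 3363
3363 = (4,5,4,6)_9 → 4⁴ + 5⁴ + 4⁴ + 6⁴ = 256 + 625 + 256 + 1296 = 2433
2433 = (3,3,0,3)_9 → 3⁴ + 3⁴ + 0⁴ + 3⁴ = 81 + 81 + 0 + 81 = 243
243 = (3,0,0)_9 → 3⁴ + 0⁴ + 0⁴ = 81 + 0 + 0 = 81
81 = (1,0,0)_9 → 1⁴ + 0⁴ + 0⁴ = 1 + 0 + 0 = 1  — reached the fixed point 1.
1 → 1, so 1 is the first repeated value.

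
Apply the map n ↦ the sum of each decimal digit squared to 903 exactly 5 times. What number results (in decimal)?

37

903 → 9² + 0² + 3² = 81 + 0 + 9 = 90
90 → 9² + 0² = 81 + 0 = 81
81 → 8² + 1² = 64 + 1 = 65
65 → 6² + 5² = 36 + 25 = 61
61 → 6² + 1² = 36 + 1 = 37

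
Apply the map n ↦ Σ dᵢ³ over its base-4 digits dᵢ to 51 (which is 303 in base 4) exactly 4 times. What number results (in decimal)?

51 = (3,0,3)_4 → 3³ + 0³ + 3³ = 54
54 = (3,1,2)_4 → 3³ + 1³ + 2³ = 36
36 = (2,1,0)_4 → 2³ + 1³ + 0³ = 9
9 = (2,1)_4 → 2³ + 1³ = 9

9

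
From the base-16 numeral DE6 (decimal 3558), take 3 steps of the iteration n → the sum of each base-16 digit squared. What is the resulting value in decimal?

34

3558 = (13,14,6)_16 → 13² + 14² + 6² = 401
401 = (1,9,1)_16 → 1² + 9² + 1² = 83
83 = (5,3)_16 → 5² + 3² = 34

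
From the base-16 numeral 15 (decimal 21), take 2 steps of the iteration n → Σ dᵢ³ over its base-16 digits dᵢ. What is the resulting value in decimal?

21 = (1,5)_16 → 1³ + 5³ = 1 + 125 = 126
126 = (7,14)_16 → 7³ + 14³ = 343 + 2744 = 3087

3087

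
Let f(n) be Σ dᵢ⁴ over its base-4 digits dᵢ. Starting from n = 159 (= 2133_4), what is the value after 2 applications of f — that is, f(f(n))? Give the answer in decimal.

178

159 = (2,1,3,3)_4 → 2⁴ + 1⁴ + 3⁴ + 3⁴ = 179
179 = (2,3,0,3)_4 → 2⁴ + 3⁴ + 0⁴ + 3⁴ = 178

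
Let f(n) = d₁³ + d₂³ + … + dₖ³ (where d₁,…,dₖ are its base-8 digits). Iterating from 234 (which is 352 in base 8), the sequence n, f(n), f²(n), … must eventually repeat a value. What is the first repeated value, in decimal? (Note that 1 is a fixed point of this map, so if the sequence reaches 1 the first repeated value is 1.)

1

234 = (3,5,2)_8 → 3³ + 5³ + 2³ = 160
160 = (2,4,0)_8 → 2³ + 4³ + 0³ = 72
72 = (1,1,0)_8 → 1³ + 1³ + 0³ = 2
2 = (2)_8 → 2³ = 8
8 = (1,0)_8 → 1³ + 0³ = 1  — reached the fixed point 1.
1 → 1, so 1 is the first repeated value.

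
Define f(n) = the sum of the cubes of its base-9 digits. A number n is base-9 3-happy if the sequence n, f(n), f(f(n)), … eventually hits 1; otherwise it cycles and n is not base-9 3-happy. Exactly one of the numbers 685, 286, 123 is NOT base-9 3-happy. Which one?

286

685: 685 → 577 → 345 → 99 → 9 → 1  — reaches 1 (base-9 3-happy)
286: 286 → 434 → 160 → 856 → 128 → 134 → 638 → 1198 → 470 → 476 → 980 → 540 → 432 → 152 → 856  — repeats 856 (not base-9 3-happy)
123: 123 → 281 → 99 → 9 → 1  — reaches 1 (base-9 3-happy)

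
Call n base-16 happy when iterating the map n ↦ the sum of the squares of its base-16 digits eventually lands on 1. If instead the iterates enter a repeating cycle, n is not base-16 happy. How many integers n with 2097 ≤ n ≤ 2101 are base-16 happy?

3

2097: 2097 → 74 → 116 → 65 → 17 → 2 → 4 → 16 → 1  — base-16 happy
2098: 2098 → 77 → 185 → 202 → 244 → 241 → 226 → 200 → 208 → 169 → 181 → 146 → 85 → 50 → 13 → 169  — not base-16 happy
2099: 2099 → 82 → 29 → 170 → 200 → 208 → 169 → 181 → 146 → 85 → 50 → 13 → 169  — not base-16 happy
2100: 2100 → 89 → 106 → 136 → 128 → 64 → 16 → 1  — base-16 happy
2101: 2101 → 98 → 40 → 68 → 32 → 4 → 16 → 1  — base-16 happy
base-16 happy: 2097, 2100, 2101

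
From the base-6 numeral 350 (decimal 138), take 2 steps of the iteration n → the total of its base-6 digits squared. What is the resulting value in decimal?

41

138 = (3,5,0)_6 → 3² + 5² + 0² = 34
34 = (5,4)_6 → 5² + 4² = 41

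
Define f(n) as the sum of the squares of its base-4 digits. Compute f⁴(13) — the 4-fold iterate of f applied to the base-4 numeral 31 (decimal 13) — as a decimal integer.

13 = (3,1)_4 → 3² + 1² = 10
10 = (2,2)_4 → 2² + 2² = 8
8 = (2,0)_4 → 2² + 0² = 4
4 = (1,0)_4 → 1² + 0² = 1

1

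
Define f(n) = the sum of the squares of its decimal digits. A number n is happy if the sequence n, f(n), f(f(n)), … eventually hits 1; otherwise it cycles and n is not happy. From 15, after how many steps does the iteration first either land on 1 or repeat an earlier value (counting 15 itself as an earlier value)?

15 → 26
26 → 40
40 → 16
16 → 37
37 → 58
58 → 89
89 → 145
145 → 42
42 → 20
20 → 4
4 → 16  — 16 repeats.
That took 11 steps.

11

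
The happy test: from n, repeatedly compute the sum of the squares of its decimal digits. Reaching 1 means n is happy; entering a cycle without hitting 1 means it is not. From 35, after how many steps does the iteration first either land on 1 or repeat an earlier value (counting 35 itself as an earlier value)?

35 → 34
34 → 25
25 → 29
29 → 85
85 → 89
89 → 145
145 → 42
42 → 20
20 → 4
4 → 16
16 → 37
37 → 58
58 → 89  — 89 repeats.
That took 13 steps.

13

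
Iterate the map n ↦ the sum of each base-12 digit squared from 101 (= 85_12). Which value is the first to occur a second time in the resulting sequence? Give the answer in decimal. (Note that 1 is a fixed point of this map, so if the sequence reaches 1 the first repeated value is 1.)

25

101 = (8,5)_12 → 8² + 5² = 89
89 = (7,5)_12 → 7² + 5² = 74
74 = (6,2)_12 → 6² + 2² = 40
40 = (3,4)_12 → 3² + 4² = 25
25 = (2,1)_12 → 2² + 1² = 5
5 = (5)_12 → 5² = 25  — 25 already appeared earlier.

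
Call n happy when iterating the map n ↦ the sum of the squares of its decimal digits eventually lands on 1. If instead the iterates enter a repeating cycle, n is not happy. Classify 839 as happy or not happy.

not happy

839 → 8² + 3² + 9² = 64 + 9 + 81 = 154
154 → 1² + 5² + 4² = 1 + 25 + 16 = 42
42 → 4² + 2² = 16 + 4 = 20
20 → 2² + 0² = 4 + 0 = 4
4 → 4² = 16
16 → 1² + 6² = 1 + 36 = 37
37 → 3² + 7² = 9 + 49 = 58
58 → 5² + 8² = 25 + 64 = 89
89 → 8² + 9² = 64 + 81 = 145
145 → 1² + 4² + 5² = 1 + 16 + 25 = 42  — 42 already seen; the sequence cycles without reaching 1.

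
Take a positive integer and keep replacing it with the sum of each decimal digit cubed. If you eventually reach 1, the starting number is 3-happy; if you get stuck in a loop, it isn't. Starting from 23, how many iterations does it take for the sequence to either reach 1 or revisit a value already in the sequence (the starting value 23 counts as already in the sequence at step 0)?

23 → 2³ + 3³ = 35
35 → 3³ + 5³ = 152
152 → 1³ + 5³ + 2³ = 134
134 → 1³ + 3³ + 4³ = 92
92 → 9³ + 2³ = 737
737 → 7³ + 3³ + 7³ = 713
713 → 7³ + 1³ + 3³ = 371
371 → 3³ + 7³ + 1³ = 371  — 371 repeats.
That took 8 steps.

8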